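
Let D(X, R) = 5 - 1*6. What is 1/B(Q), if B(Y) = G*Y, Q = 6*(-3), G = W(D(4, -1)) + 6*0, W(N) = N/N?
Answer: -1/18 ≈ -0.055556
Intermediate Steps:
D(X, R) = -1 (D(X, R) = 5 - 6 = -1)
W(N) = 1
G = 1 (G = 1 + 6*0 = 1 + 0 = 1)
Q = -18
B(Y) = Y (B(Y) = 1*Y = Y)
1/B(Q) = 1/(-18) = -1/18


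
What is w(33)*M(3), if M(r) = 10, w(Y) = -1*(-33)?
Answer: 330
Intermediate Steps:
w(Y) = 33
w(33)*M(3) = 33*10 = 330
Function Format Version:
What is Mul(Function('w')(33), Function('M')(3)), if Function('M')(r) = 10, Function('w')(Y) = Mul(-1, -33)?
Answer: 330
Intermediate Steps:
Function('w')(Y) = 33
Mul(Function('w')(33), Function('M')(3)) = Mul(33, 10) = 330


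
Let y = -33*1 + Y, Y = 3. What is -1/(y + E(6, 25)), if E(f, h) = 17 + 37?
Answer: -1/24 ≈ -0.041667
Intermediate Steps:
E(f, h) = 54
y = -30 (y = -33*1 + 3 = -33 + 3 = -30)
-1/(y + E(6, 25)) = -1/(-30 + 54) = -1/24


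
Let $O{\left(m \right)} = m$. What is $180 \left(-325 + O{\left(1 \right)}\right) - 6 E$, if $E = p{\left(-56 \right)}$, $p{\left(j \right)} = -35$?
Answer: $-58110$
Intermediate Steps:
$E = -35$
$180 \left(-325 + O{\left(1 \right)}\right) - 6 E = 180 \left(-325 + 1\right) - -210 = 180 \left(-324\right) + 210 = -58320 + 210 = -58110$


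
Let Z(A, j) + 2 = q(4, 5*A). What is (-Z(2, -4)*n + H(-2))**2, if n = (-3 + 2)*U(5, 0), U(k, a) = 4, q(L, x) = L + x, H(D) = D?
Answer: 2116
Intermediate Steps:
Z(A, j) = 2 + 5*A (Z(A, j) = -2 + (4 + 5*A) = 2 + 5*A)
n = -4 (n = (-3 + 2)*4 = -1*4 = -4)
(-Z(2, -4)*n + H(-2))**2 = (-(2 + 5*2)*(-4) - 2)**2 = (-(2 + 10)*(-4) - 2)**2 = (-12*(-4) - 2)**2 = (-1*(-48) - 2)**2 = (48 - 2)**2 = 46**2 = 2116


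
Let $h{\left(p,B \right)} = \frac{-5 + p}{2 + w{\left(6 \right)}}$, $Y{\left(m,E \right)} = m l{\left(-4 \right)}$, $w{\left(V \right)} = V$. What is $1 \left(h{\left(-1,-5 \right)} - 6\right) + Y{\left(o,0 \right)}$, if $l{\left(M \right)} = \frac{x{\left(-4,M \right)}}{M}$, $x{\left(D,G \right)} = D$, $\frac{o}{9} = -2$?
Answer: $- \frac{99}{4} \approx -24.75$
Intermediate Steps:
$o = -18$ ($o = 9 \left(-2\right) = -18$)
$l{\left(M \right)} = - \frac{4}{M}$
$Y{\left(m,E \right)} = m$ ($Y{\left(m,E \right)} = m \left(- \frac{4}{-4}\right) = m \left(\left(-4\right) \left(- \frac{1}{4}\right)\right) = m 1 = m$)
$h{\left(p,B \right)} = - \frac{5}{8} + \frac{p}{8}$ ($h{\left(p,B \right)} = \frac{-5 + p}{2 + 6} = \frac{-5 + p}{8} = \left(-5 + p\right) \frac{1}{8} = - \frac{5}{8} + \frac{p}{8}$)
$1 \left(h{\left(-1,-5 \right)} - 6\right) + Y{\left(o,0 \right)} = 1 \left(\left(- \frac{5}{8} + \frac{1}{8} \left(-1\right)\right) - 6\right) - 18 = 1 \left(\left(- \frac{5}{8} - \frac{1}{8}\right) - 6\right) - 18 = 1 \left(- \frac{3}{4} - 6\right) - 18 = 1 \left(- \frac{27}{4}\right) - 18 = - \frac{27}{4} - 18 = - \frac{99}{4}$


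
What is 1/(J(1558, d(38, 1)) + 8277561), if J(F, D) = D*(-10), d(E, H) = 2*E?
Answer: 1/8276801 ≈ 1.2082e-7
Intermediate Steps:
J(F, D) = -10*D
1/(J(1558, d(38, 1)) + 8277561) = 1/(-20*38 + 8277561) = 1/(-10*76 + 8277561) = 1/(-760 + 8277561) = 1/8276801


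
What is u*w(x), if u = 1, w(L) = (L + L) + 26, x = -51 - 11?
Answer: -98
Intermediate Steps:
x = -62
w(L) = 26 + 2*L (w(L) = 2*L + 26 = 26 + 2*L)
u*w(x) = 1*(26 + 2*(-62)) = 1*(26 - 124) = 1*(-98) = -98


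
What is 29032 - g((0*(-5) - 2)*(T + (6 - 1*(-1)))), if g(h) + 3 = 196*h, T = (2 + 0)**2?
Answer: 33347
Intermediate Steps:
T = 4 (T = 2**2 = 4)
g(h) = -3 + 196*h
29032 - g((0*(-5) - 2)*(T + (6 - 1*(-1)))) = 29032 - (-3 + 196*((0*(-5) - 2)*(4 + (6 - 1*(-1))))) = 29032 - (-3 + 196*((0 - 2)*(4 + (6 + 1)))) = 29032 - (-3 + 196*(-2*(4 + 7))) = 29032 - (-3 + 196*(-2*11)) = 29032 - (-3 + 196*(-22)) = 29032 - (-3 - 4312) = 29032 - 1*(-4315) = 29032 + 4315 = 33347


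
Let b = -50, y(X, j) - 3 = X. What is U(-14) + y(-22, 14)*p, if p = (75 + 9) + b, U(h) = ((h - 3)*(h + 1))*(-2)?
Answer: -1088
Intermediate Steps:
y(X, j) = 3 + X
U(h) = -2*(1 + h)*(-3 + h) (U(h) = ((-3 + h)*(1 + h))*(-2) = ((1 + h)*(-3 + h))*(-2) = -2*(1 + h)*(-3 + h))
p = 34 (p = (75 + 9) - 50 = 84 - 50 = 34)
U(-14) + y(-22, 14)*p = (6 - 2*(-14)**2 + 4*(-14)) + (3 - 22)*34 = (6 - 2*196 - 56) - 19*34 = (6 - 392 - 56) - 646 = -442 - 646 = -1088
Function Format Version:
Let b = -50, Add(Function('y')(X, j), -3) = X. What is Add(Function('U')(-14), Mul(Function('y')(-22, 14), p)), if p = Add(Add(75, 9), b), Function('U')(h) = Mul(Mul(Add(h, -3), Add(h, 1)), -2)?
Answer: -1088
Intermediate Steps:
Function('y')(X, j) = Add(3, X)
Function('U')(h) = Mul(-2, Add(1, h), Add(-3, h)) (Function('U')(h) = Mul(Mul(Add(-3, h), Add(1, h)), -2) = Mul(Mul(Add(1, h), Add(-3, h)), -2) = Mul(-2, Add(1, h), Add(-3, h)))
p = 34 (p = Add(Add(75, 9), -50) = Add(84, -50) = 34)
Add(Function('U')(-14), Mul(Function('y')(-22, 14), p)) = Add(Add(6, Mul(-2, Pow(-14, 2)), Mul(4, -14)), Mul(Add(3, -22), 34)) = Add(Add(6, Mul(-2, 196), -56), Mul(-19, 34)) = Add(Add(6, -392, -56), -646) = Add(-442, -646) = -1088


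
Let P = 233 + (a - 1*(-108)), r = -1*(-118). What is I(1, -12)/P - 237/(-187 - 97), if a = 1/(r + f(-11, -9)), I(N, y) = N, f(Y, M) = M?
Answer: 4420123/5278140 ≈ 0.83744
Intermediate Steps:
r = 118
a = 1/109 (a = 1/(118 - 9) = 1/109 ≈ 0.0091743)
P = 37170/109 (P = 233 + (1/109 - 1*(-108)) = 233 + (1/109 + 108) = 233 + 11773/109 = 37170/109 ≈ 341.01)
I(1, -12)/P - 237/(-187 - 97) = 1/(37170/109) - 237/(-187 - 97) = 1*(109/37170) - 237/(-284) = 109/37170 - 237*(-1/284) = 109/37170 + 237/284 = 4420123/5278140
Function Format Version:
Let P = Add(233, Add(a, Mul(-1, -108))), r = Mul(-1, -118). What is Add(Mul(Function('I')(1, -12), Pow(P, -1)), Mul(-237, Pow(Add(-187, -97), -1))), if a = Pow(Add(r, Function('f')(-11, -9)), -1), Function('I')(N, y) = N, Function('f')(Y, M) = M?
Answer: Rational(4420123, 5278140) ≈ 0.83744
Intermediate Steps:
r = 118
a = Rational(1, 109) (a = Pow(Add(118, -9), -1) = Pow(109, -1) = Rational(1, 109) ≈ 0.0091743)
P = Rational(37170, 109) (P = Add(233, Add(Rational(1, 109), Mul(-1, -108))) = Add(233, Add(Rational(1, 109), 108)) = Add(233, Rational(11773, 109)) = Rational(37170, 109) ≈ 341.01)
Add(Mul(Function('I')(1, -12), Pow(P, -1)), Mul(-237, Pow(Add(-187, -97), -1))) = Add(Mul(1, Pow(Rational(37170, 109), -1)), Mul(-237, Pow(Add(-187, -97), -1))) = Add(Mul(1, Rational(109, 37170)), Mul(-237, Pow(-284, -1))) = Add(Rational(109, 37170), Mul(-237, Rational(-1, 284))) = Add(Rational(109, 37170), Rational(237, 284)) = Rational(4420123, 5278140)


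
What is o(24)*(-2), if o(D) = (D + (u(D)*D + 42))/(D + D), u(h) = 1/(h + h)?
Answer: -133/48 ≈ -2.7708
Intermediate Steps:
u(h) = 1/(2*h)
o(D) = (85/2 + D)/(2*D) (o(D) = (D + ((1/(2*D))*D + 42))/(D + D) = (D + (1/2 + 42))/((2*D)) = (D + 85/2)*(1/(2*D)) = (85/2 + D)*(1/(2*D)) = (85/2 + D)/(2*D))
o(24)*(-2) = ((1/4)*(85 + 2*24)/24)*(-2) = ((1/4)*(1/24)*(85 + 48))*(-2) = ((1/4)*(1/24)*133)*(-2) = (133/96)*(-2) = -133/48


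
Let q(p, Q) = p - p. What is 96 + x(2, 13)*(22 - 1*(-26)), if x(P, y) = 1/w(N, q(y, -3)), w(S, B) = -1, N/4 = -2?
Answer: 48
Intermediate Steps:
N = -8 (N = 4*(-2) = -8)
q(p, Q) = 0
x(P, y) = -1 (x(P, y) = 1/(-1) = -1)
96 + x(2, 13)*(22 - 1*(-26)) = 96 - (22 - 1*(-26)) = 96 - (22 + 26) = 96 - 1*48 = 96 - 48 = 48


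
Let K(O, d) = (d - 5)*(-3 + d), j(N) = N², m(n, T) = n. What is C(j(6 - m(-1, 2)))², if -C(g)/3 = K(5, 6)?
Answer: 81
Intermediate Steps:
K(O, d) = (-5 + d)*(-3 + d)
C(g) = -9 (C(g) = -3*(15 + 6² - 8*6) = -3*(15 + 36 - 48) = -3*3 = -9)
C(j(6 - m(-1, 2)))² = (-9)² = 81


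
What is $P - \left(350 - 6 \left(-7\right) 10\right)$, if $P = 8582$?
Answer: $7812$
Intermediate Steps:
$P - \left(350 - 6 \left(-7\right) 10\right) = 8582 - \left(350 - 6 \left(-7\right) 10\right) = 8582 + \left(\left(1992 - 474\right) - 2288\right) = 8582 + \left(1518 - 2288\right) = 8582 - 770 = 7812$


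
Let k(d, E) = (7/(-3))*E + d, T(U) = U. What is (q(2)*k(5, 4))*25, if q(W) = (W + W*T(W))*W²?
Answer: -2600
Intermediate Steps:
k(d, E) = d - 7*E/3 (k(d, E) = (7*(-⅓))*E + d = -7*E/3 + d = d - 7*E/3)
q(W) = W²*(W + W²) (q(W) = (W + W*W)*W² = (W + W²)*W² = W²*(W + W²))
(q(2)*k(5, 4))*25 = ((2³*(1 + 2))*(5 - 7/3*4))*25 = ((8*3)*(5 - 28/3))*25 = (24*(-13/3))*25 = -104*25 = -2600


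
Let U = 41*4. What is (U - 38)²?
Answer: 15876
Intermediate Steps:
U = 164
(U - 38)² = (164 - 38)² = 126² = 15876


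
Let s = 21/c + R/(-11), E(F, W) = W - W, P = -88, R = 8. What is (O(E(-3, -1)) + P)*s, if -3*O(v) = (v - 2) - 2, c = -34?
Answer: 65390/561 ≈ 116.56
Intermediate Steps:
E(F, W) = 0
s = -503/374 (s = 21/(-34) + 8/(-11) = 21*(-1/34) + 8*(-1/11) = -21/34 - 8/11 = -503/374 ≈ -1.3449)
O(v) = 4/3 - v/3 (O(v) = -((v - 2) - 2)/3 = -((-2 + v) - 2)/3 = -(-4 + v)/3 = 4/3 - v/3)
(O(E(-3, -1)) + P)*s = ((4/3 - ⅓*0) - 88)*(-503/374) = ((4/3 + 0) - 88)*(-503/374) = (4/3 - 88)*(-503/374) = -260/3*(-503/374) = 65390/561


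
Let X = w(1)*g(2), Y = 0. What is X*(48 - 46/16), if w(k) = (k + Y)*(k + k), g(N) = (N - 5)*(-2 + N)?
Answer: 0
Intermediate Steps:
g(N) = (-5 + N)*(-2 + N)
w(k) = 2*k**2 (w(k) = (k + 0)*(k + k) = k*(2*k) = 2*k**2)
X = 0 (X = (2*1**2)*(10 + 2**2 - 7*2) = (2*1)*(10 + 4 - 14) = 2*0 = 0)
X*(48 - 46/16) = 0*(48 - 46/16) = 0*(48 - 46*1/16) = 0*(48 - 23/8) = 0*(361/8) = 0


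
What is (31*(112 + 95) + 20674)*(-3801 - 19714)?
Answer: -637044865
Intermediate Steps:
(31*(112 + 95) + 20674)*(-3801 - 19714) = (31*207 + 20674)*(-23515) = (6417 + 20674)*(-23515) = 27091*(-23515) = -637044865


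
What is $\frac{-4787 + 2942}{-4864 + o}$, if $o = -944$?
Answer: $\frac{615}{1936} \approx 0.31767$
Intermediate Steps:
$\frac{-4787 + 2942}{-4864 + o} = \frac{-4787 + 2942}{-4864 - 944} = - \frac{1845}{-5808} = \left(-1845\right) \left(- \frac{1}{5808}\right) = \frac{615}{1936}$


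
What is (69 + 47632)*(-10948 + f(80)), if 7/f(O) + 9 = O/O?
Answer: -4178178291/8 ≈ -5.2227e+8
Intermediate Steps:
f(O) = -7/8 (f(O) = 7/(-9 + O/O) = 7/(-9 + 1) = 7/(-8) = 7*(-1/8) = -7/8)
(69 + 47632)*(-10948 + f(80)) = (69 + 47632)*(-10948 - 7/8) = 47701*(-87591/8) = -4178178291/8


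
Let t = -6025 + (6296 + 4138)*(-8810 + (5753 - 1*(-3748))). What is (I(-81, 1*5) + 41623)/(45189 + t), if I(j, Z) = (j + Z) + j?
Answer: 20733/3624529 ≈ 0.0057202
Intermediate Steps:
I(j, Z) = Z + 2*j (I(j, Z) = (Z + j) + j = Z + 2*j)
t = 7203869 (t = -6025 + 10434*(-8810 + (5753 + 3748)) = -6025 + 10434*(-8810 + 9501) = -6025 + 10434*691 = -6025 + 7209894 = 7203869)
(I(-81, 1*5) + 41623)/(45189 + t) = ((1*5 + 2*(-81)) + 41623)/(45189 + 7203869) = ((5 - 162) + 41623)/7249058 = (-157 + 41623)*(1/7249058) = 41466*(1/7249058) = 20733/3624529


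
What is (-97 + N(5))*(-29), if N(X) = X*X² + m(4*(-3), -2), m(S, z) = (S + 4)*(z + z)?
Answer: -1740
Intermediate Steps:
m(S, z) = 2*z*(4 + S) (m(S, z) = (4 + S)*(2*z) = 2*z*(4 + S))
N(X) = 32 + X³ (N(X) = X*X² + 2*(-2)*(4 + 4*(-3)) = X³ + 2*(-2)*(4 - 12) = X³ + 2*(-2)*(-8) = X³ + 32 = 32 + X³)
(-97 + N(5))*(-29) = (-97 + (32 + 5³))*(-29) = (-97 + (32 + 125))*(-29) = (-97 + 157)*(-29) = 60*(-29) = -1740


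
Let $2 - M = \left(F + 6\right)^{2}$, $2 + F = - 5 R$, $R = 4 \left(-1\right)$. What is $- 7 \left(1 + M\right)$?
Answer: $4011$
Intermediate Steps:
$R = -4$
$F = 18$ ($F = -2 - -20 = -2 + 20 = 18$)
$M = -574$ ($M = 2 - \left(18 + 6\right)^{2} = 2 - 24^{2} = 2 - 576 = -574$)
$- 7 \left(1 + M\right) = - 7 \left(1 - 574\right) = \left(-7\right) \left(-573\right) = 4011$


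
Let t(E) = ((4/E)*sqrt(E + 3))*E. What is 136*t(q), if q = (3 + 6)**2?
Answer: 1088*sqrt(21) ≈ 4985.8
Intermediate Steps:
q = 81 (q = 9**2 = 81)
t(E) = 4*sqrt(3 + E) (t(E) = ((4/E)*sqrt(3 + E))*E = (4*sqrt(3 + E)/E)*E = 4*sqrt(3 + E))
136*t(q) = 136*(4*sqrt(3 + 81)) = 136*(4*sqrt(84)) = 136*(4*(2*sqrt(21))) = 136*(8*sqrt(21)) = 1088*sqrt(21)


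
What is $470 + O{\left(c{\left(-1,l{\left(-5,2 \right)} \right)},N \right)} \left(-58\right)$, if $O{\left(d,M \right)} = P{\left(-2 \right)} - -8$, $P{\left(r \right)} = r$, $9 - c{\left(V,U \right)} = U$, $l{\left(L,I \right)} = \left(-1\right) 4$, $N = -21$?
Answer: $122$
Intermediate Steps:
$l{\left(L,I \right)} = -4$
$c{\left(V,U \right)} = 9 - U$
$O{\left(d,M \right)} = 6$ ($O{\left(d,M \right)} = -2 - -8 = -2 + 8 = 6$)
$470 + O{\left(c{\left(-1,l{\left(-5,2 \right)} \right)},N \right)} \left(-58\right) = 470 + 6 \left(-58\right) = 470 - 348 = 122$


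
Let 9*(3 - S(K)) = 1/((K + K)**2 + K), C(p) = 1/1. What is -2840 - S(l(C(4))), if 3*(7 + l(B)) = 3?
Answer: -3531005/1242 ≈ -2843.0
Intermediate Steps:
C(p) = 1
l(B) = -6 (l(B) = -7 + (1/3)*3 = -7 + 1 = -6)
S(K) = 3 - 1/(9*(K + 4*K**2)) (S(K) = 3 - 1/(9*((K + K)**2 + K)) = 3 - 1/(9*((2*K)**2 + K)) = 3 - 1/(9*(4*K**2 + K)) = 3 - 1/(9*(K + 4*K**2)))
-2840 - S(l(C(4))) = -2840 - (-1 + 27*(-6) + 108*(-6)**2)/(9*(-6)*(1 + 4*(-6))) = -2840 - (-1)*(-1 - 162 + 108*36)/(9*6*(1 - 24)) = -2840 - (-1)*(-1 - 162 + 3888)/(9*6*(-23)) = -2840 - (-1)*(-1)*3725/(9*6*23) = -2840 - 1*3725/1242 = -2840 - 3725/1242 = -3531005/1242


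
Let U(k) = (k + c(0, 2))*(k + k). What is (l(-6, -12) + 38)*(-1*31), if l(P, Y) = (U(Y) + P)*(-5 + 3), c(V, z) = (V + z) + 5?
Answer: 5890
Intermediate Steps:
c(V, z) = 5 + V + z
U(k) = 2*k*(7 + k) (U(k) = (k + (5 + 0 + 2))*(k + k) = (k + 7)*(2*k) = (7 + k)*(2*k) = 2*k*(7 + k))
l(P, Y) = -2*P - 4*Y*(7 + Y) (l(P, Y) = (2*Y*(7 + Y) + P)*(-5 + 3) = (P + 2*Y*(7 + Y))*(-2) = -2*P - 4*Y*(7 + Y))
(l(-6, -12) + 38)*(-1*31) = ((-2*(-6) - 4*(-12)*(7 - 12)) + 38)*(-1*31) = ((12 - 4*(-12)*(-5)) + 38)*(-31) = ((12 - 240) + 38)*(-31) = (-228 + 38)*(-31) = -190*(-31) = 5890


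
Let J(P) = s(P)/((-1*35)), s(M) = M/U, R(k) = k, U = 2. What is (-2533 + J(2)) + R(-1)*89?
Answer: -91771/35 ≈ -2622.0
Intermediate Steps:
s(M) = M/2
J(P) = -P/70 (J(P) = (P/2)/((-1*35)) = (P/2)/(-35) = (P/2)*(-1/35) = -P/70)
(-2533 + J(2)) + R(-1)*89 = (-2533 - 1/70*2) - 1*89 = (-2533 - 1/35) - 89 = -88656/35 - 89 = -91771/35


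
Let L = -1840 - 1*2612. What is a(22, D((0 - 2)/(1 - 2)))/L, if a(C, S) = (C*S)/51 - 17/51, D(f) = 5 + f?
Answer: -137/227052 ≈ -0.00060339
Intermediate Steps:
L = -4452 (L = -1840 - 2612 = -4452)
a(C, S) = -1/3 + C*S/51 (a(C, S) = (C*S)*(1/51) - 17*1/51 = C*S/51 - 1/3 = -1/3 + C*S/51)
a(22, D((0 - 2)/(1 - 2)))/L = (-1/3 + (1/51)*22*(5 + (0 - 2)/(1 - 2)))/(-4452) = (-1/3 + (1/51)*22*(5 - 2/(-1)))*(-1/4452) = (-1/3 + (1/51)*22*(5 - 2*(-1)))*(-1/4452) = (-1/3 + (1/51)*22*(5 + 2))*(-1/4452) = (-1/3 + (1/51)*22*7)*(-1/4452) = (-1/3 + 154/51)*(-1/4452) = (137/51)*(-1/4452) = -137/227052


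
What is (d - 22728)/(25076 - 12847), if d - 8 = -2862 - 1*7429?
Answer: -33011/12229 ≈ -2.6994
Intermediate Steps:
d = -10283 (d = 8 + (-2862 - 1*7429) = 8 + (-2862 - 7429) = 8 - 10291 = -10283)
(d - 22728)/(25076 - 12847) = (-10283 - 22728)/(25076 - 12847) = -33011/12229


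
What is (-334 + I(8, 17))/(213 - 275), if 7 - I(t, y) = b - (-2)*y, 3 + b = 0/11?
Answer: 179/31 ≈ 5.7742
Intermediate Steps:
b = -3 (b = -3 + 0/11 = -3 + 0*(1/11) = -3 + 0 = -3)
I(t, y) = 10 - 2*y (I(t, y) = 7 - (-3 - (-2)*y) = 7 - (-3 + 2*y) = 7 + (3 - 2*y) = 10 - 2*y)
(-334 + I(8, 17))/(213 - 275) = (-334 + (10 - 2*17))/(213 - 275) = (-334 + (10 - 34))/(-62) = (-334 - 24)*(-1/62) = -358*(-1/62) = 179/31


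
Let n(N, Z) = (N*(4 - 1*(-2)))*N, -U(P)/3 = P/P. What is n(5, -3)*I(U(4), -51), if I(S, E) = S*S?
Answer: 1350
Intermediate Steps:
U(P) = -3 (U(P) = -3*P/P = -3*1 = -3)
I(S, E) = S**2
n(N, Z) = 6*N**2 (n(N, Z) = (N*(4 + 2))*N = (N*6)*N = (6*N)*N = 6*N**2)
n(5, -3)*I(U(4), -51) = (6*5**2)*(-3)**2 = (6*25)*9 = 150*9 = 1350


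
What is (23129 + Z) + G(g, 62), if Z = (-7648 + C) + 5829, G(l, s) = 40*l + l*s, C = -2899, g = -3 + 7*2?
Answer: 19533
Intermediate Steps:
g = 11 (g = -3 + 14 = 11)
Z = -4718 (Z = (-7648 - 2899) + 5829 = -10547 + 5829 = -4718)
(23129 + Z) + G(g, 62) = (23129 - 4718) + 11*(40 + 62) = 18411 + 11*102 = 18411 + 1122 = 19533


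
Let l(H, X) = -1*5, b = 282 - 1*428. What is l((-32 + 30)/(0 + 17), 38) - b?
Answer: 141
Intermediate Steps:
b = -146 (b = 282 - 428 = -146)
l(H, X) = -5
l((-32 + 30)/(0 + 17), 38) - b = -5 - 1*(-146) = -5 + 146 = 141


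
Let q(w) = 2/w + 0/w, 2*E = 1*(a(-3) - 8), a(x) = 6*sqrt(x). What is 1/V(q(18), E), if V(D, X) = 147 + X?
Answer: 143/20476 - 3*I*sqrt(3)/20476 ≈ 0.0069838 - 0.00025377*I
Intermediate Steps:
E = -4 + 3*I*sqrt(3) (E = (1*(6*sqrt(-3) - 8))/2 = (1*(6*(I*sqrt(3)) - 8))/2 = (1*(6*I*sqrt(3) - 8))/2 = (1*(-8 + 6*I*sqrt(3)))/2 = (-8 + 6*I*sqrt(3))/2 = -4 + 3*I*sqrt(3) ≈ -4.0 + 5.1962*I)
q(w) = 2/w (q(w) = 2/w + 0 = 2/w)
1/V(q(18), E) = 1/(147 + (-4 + 3*I*sqrt(3))) = 1/(143 + 3*I*sqrt(3))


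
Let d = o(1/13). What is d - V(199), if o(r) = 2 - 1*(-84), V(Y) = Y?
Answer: -113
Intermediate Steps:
o(r) = 86 (o(r) = 2 + 84 = 86)
d = 86
d - V(199) = 86 - 1*199 = 86 - 199 = -113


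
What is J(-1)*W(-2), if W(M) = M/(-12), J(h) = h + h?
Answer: -1/3 ≈ -0.33333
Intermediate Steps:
J(h) = 2*h
W(M) = -M/12 (W(M) = M*(-1/12) = -M/12)
J(-1)*W(-2) = (2*(-1))*(-1/12*(-2)) = -2*1/6 = -1/3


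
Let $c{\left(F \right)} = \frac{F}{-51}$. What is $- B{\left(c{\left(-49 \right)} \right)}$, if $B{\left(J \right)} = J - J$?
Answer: $0$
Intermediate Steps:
$c{\left(F \right)} = - \frac{F}{51}$ ($c{\left(F \right)} = F \left(- \frac{1}{51}\right) = - \frac{F}{51}$)
$B{\left(J \right)} = 0$
$- B{\left(c{\left(-49 \right)} \right)} = \left(-1\right) 0 = 0$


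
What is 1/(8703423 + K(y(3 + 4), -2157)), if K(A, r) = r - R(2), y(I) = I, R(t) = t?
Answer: 1/8701264 ≈ 1.1493e-7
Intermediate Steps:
K(A, r) = -2 + r (K(A, r) = r - 1*2 = r - 2 = -2 + r)
1/(8703423 + K(y(3 + 4), -2157)) = 1/(8703423 + (-2 - 2157)) = 1/(8703423 - 2159) = 1/8701264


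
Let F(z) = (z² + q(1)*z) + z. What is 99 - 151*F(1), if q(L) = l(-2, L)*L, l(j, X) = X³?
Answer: -354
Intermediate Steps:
q(L) = L⁴ (q(L) = L³*L = L⁴)
F(z) = z² + 2*z (F(z) = (z² + 1⁴*z) + z = (z² + 1*z) + z = (z² + z) + z = (z + z²) + z = z² + 2*z)
99 - 151*F(1) = 99 - 151*(2 + 1) = 99 - 151*3 = 99 - 453 = -354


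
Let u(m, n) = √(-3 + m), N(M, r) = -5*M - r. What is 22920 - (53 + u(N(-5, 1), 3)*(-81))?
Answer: 22867 + 81*√21 ≈ 23238.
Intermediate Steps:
N(M, r) = -r - 5*M
22920 - (53 + u(N(-5, 1), 3)*(-81)) = 22920 - (53 + √(-3 + (-1*1 - 5*(-5)))*(-81)) = 22920 - (53 + √(-3 + (-1 + 25))*(-81)) = 22920 - (53 + √(-3 + 24)*(-81)) = 22920 - (53 + √21*(-81)) = 22920 - (53 - 81*√21) = 22920 + (-53 + 81*√21) = 22867 + 81*√21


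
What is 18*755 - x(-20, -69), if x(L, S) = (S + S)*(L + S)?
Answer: 1308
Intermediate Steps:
x(L, S) = 2*S*(L + S) (x(L, S) = (2*S)*(L + S) = 2*S*(L + S))
18*755 - x(-20, -69) = 18*755 - 2*(-69)*(-20 - 69) = 13590 - 2*(-69)*(-89) = 13590 - 1*12282 = 13590 - 12282 = 1308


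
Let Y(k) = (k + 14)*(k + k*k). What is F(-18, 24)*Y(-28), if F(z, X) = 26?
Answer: -275184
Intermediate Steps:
Y(k) = (14 + k)*(k + k**2)
F(-18, 24)*Y(-28) = 26*(-28*(14 + (-28)**2 + 15*(-28))) = 26*(-28*(14 + 784 - 420)) = 26*(-28*378) = 26*(-10584) = -275184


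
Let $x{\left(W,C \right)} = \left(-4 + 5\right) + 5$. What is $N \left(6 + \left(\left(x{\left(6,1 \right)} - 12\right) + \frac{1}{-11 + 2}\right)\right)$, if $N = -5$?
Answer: $\frac{5}{9} \approx 0.55556$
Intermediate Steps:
$x{\left(W,C \right)} = 6$ ($x{\left(W,C \right)} = 1 + 5 = 6$)
$N \left(6 + \left(\left(x{\left(6,1 \right)} - 12\right) + \frac{1}{-11 + 2}\right)\right) = - 5 \left(6 + \left(\left(6 - 12\right) + \frac{1}{-11 + 2}\right)\right) = - 5 \left(6 - \left(6 - \frac{1}{-9}\right)\right) = - 5 \left(6 - \frac{55}{9}\right) = \left(-5\right) \left(- \frac{1}{9}\right) = \frac{5}{9}$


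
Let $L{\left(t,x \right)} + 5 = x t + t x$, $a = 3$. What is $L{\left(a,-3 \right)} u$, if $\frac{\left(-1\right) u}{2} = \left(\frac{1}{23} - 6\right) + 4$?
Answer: $-90$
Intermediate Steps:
$u = \frac{90}{23}$ ($u = - 2 \left(\left(\frac{1}{23} - 6\right) + 4\right) = - 2 \left(- \frac{137}{23} + 4\right) = \left(-2\right) \left(- \frac{45}{23}\right) = \frac{90}{23} \approx 3.913$)
$L{\left(t,x \right)} = -5 + 2 t x$ ($L{\left(t,x \right)} = -5 + \left(x t + t x\right) = -5 + \left(t x + t x\right) = -5 + 2 t x$)
$L{\left(a,-3 \right)} u = \left(-5 + 2 \cdot 3 \left(-3\right)\right) \frac{90}{23} = \left(-5 - 18\right) \frac{90}{23} = \left(-23\right) \frac{90}{23} = -90$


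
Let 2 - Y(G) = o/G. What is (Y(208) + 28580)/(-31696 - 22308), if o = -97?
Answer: -5945153/11232832 ≈ -0.52927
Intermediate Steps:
Y(G) = 2 + 97/G (Y(G) = 2 - (-97)/G = 2 + 97/G)
(Y(208) + 28580)/(-31696 - 22308) = ((2 + 97/208) + 28580)/(-31696 - 22308) = ((2 + 97*(1/208)) + 28580)/(-54004) = ((2 + 97/208) + 28580)*(-1/54004) = (513/208 + 28580)*(-1/54004) = (5945153/208)*(-1/54004) = -5945153/11232832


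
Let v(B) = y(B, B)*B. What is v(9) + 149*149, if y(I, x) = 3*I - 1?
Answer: 22435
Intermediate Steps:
y(I, x) = -1 + 3*I
v(B) = B*(-1 + 3*B) (v(B) = (-1 + 3*B)*B = B*(-1 + 3*B))
v(9) + 149*149 = 9*(-1 + 3*9) + 149*149 = 9*(-1 + 27) + 22201 = 9*26 + 22201 = 234 + 22201 = 22435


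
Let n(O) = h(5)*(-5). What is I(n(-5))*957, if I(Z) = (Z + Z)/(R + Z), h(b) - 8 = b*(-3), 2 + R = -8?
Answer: 13398/5 ≈ 2679.6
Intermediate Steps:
R = -10 (R = -2 - 8 = -10)
h(b) = 8 - 3*b (h(b) = 8 + b*(-3) = 8 - 3*b)
n(O) = 35 (n(O) = (8 - 3*5)*(-5) = (8 - 15)*(-5) = -7*(-5) = 35)
I(Z) = 2*Z/(-10 + Z) (I(Z) = (Z + Z)/(-10 + Z) = (2*Z)/(-10 + Z) = 2*Z/(-10 + Z))
I(n(-5))*957 = (2*35/(-10 + 35))*957 = (2*35/25)*957 = (2*35*(1/25))*957 = (14/5)*957 = 13398/5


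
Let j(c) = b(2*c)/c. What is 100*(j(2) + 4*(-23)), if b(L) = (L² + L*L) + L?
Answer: -7400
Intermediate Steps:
b(L) = L + 2*L² (b(L) = (L² + L²) + L = 2*L² + L = L + 2*L²)
j(c) = 2 + 8*c (j(c) = ((2*c)*(1 + 2*(2*c)))/c = ((2*c)*(1 + 4*c))/c = (2*c*(1 + 4*c))/c = 2 + 8*c)
100*(j(2) + 4*(-23)) = 100*((2 + 8*2) + 4*(-23)) = 100*((2 + 16) - 92) = 100*(18 - 92) = 100*(-74) = -7400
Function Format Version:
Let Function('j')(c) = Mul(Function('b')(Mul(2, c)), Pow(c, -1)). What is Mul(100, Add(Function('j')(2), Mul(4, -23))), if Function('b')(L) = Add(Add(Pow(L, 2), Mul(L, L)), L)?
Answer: -7400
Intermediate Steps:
Function('b')(L) = Add(L, Mul(2, Pow(L, 2))) (Function('b')(L) = Add(Add(Pow(L, 2), Pow(L, 2)), L) = Add(Mul(2, Pow(L, 2)), L) = Add(L, Mul(2, Pow(L, 2))))
Function('j')(c) = Add(2, Mul(8, c)) (Function('j')(c) = Mul(Mul(Mul(2, c), Add(1, Mul(2, Mul(2, c)))), Pow(c, -1)) = Mul(Mul(Mul(2, c), Add(1, Mul(4, c))), Pow(c, -1)) = Mul(Mul(2, c, Add(1, Mul(4, c))), Pow(c, -1)) = Add(2, Mul(8, c)))
Mul(100, Add(Function('j')(2), Mul(4, -23))) = Mul(100, Add(Add(2, Mul(8, 2)), Mul(4, -23))) = Mul(100, Add(Add(2, 16), -92)) = Mul(100, Add(18, -92)) = Mul(100, -74) = -7400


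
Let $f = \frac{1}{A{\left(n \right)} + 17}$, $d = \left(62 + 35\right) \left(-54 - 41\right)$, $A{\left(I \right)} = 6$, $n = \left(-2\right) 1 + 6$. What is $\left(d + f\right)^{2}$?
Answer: $\frac{44920259136}{529} \approx 8.4915 \cdot 10^{7}$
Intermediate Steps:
$n = 4$ ($n = -2 + 6 = 4$)
$d = -9215$ ($d = 97 \left(-95\right) = -9215$)
$f = \frac{1}{23}$ ($f = \frac{1}{6 + 17} = \frac{1}{23} \approx 0.043478$)
$\left(d + f\right)^{2} = \left(-9215 + \frac{1}{23}\right)^{2} = \left(- \frac{211944}{23}\right)^{2} = \frac{44920259136}{529}$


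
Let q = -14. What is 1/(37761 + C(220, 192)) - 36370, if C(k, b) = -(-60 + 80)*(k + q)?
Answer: -1223523169/33641 ≈ -36370.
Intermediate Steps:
C(k, b) = 280 - 20*k (C(k, b) = -(-60 + 80)*(k - 14) = -20*(-14 + k) = -(-280 + 20*k) = 280 - 20*k)
1/(37761 + C(220, 192)) - 36370 = 1/(37761 + (280 - 20*220)) - 36370 = 1/(37761 + (280 - 4400)) - 36370 = 1/(37761 - 4120) - 36370 = 1/33641 - 36370 = -1223523169/33641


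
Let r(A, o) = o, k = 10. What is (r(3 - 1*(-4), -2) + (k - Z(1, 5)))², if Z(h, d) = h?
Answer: 49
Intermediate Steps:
(r(3 - 1*(-4), -2) + (k - Z(1, 5)))² = (-2 + (10 - 1*1))² = (-2 + (10 - 1))² = (-2 + 9)² = 7² = 49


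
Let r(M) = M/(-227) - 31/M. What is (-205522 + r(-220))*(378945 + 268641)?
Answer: -3323318502090699/24970 ≈ -1.3309e+11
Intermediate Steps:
r(M) = -31/M - M/227 (r(M) = M*(-1/227) - 31/M = -M/227 - 31/M = -31/M - M/227)
(-205522 + r(-220))*(378945 + 268641) = (-205522 + (-31/(-220) - 1/227*(-220)))*(378945 + 268641) = (-205522 + (-31*(-1/220) + 220/227))*647586 = (-205522 + (31/220 + 220/227))*647586 = (-205522 + 55437/49940)*647586 = -10263713243/49940*647586 = -3323318502090699/24970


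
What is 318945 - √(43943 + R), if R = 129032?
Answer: 318945 - 5*√6919 ≈ 3.1853e+5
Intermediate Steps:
318945 - √(43943 + R) = 318945 - √(43943 + 129032) = 318945 - √172975 = 318945 - 5*√6919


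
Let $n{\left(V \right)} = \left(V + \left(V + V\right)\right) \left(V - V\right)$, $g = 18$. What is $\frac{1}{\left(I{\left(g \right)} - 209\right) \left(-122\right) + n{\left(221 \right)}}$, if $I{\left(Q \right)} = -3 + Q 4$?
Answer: $\frac{1}{17080} \approx 5.8548 \cdot 10^{-5}$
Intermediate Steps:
$I{\left(Q \right)} = -3 + 4 Q$
$n{\left(V \right)} = 0$ ($n{\left(V \right)} = \left(V + 2 V\right) 0 = 3 V 0 = 0$)
$\frac{1}{\left(I{\left(g \right)} - 209\right) \left(-122\right) + n{\left(221 \right)}} = \frac{1}{\left(\left(-3 + 4 \cdot 18\right) - 209\right) \left(-122\right) + 0} = \frac{1}{\left(\left(-3 + 72\right) - 209\right) \left(-122\right) + 0} = \frac{1}{\left(69 - 209\right) \left(-122\right) + 0} = \frac{1}{\left(-140\right) \left(-122\right) + 0} = \frac{1}{17080 + 0} = \frac{1}{17080}$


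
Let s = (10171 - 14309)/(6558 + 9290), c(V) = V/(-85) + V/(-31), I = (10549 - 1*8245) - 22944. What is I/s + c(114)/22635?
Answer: 3251576845391848/41133944175 ≈ 79049.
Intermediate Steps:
I = -20640 (I = (10549 - 8245) - 22944 = 2304 - 22944 = -20640)
c(V) = -116*V/2635 (c(V) = V*(-1/85) + V*(-1/31) = -V/85 - V/31 = -116*V/2635)
s = -2069/7924 (s = -4138/15848 = -4138*1/15848 = -2069/7924 ≈ -0.26111)
I/s + c(114)/22635 = -20640/(-2069/7924) - 116/2635*114/22635 = -20640*(-7924/2069) - 13224/2635*1/22635 = 163551360/2069 - 4408/19881075 = 3251576845391848/41133944175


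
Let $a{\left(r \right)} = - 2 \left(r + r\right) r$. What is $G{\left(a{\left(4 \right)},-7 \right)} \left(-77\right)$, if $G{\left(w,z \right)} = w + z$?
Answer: $5467$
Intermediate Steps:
$a{\left(r \right)} = - 4 r^{2}$ ($a{\left(r \right)} = - 2 \cdot 2 r r = - 4 r r = - 4 r^{2}$)
$G{\left(a{\left(4 \right)},-7 \right)} \left(-77\right) = \left(- 4 \cdot 4^{2} - 7\right) \left(-77\right) = \left(\left(-4\right) 16 - 7\right) \left(-77\right) = \left(-64 - 7\right) \left(-77\right) = \left(-71\right) \left(-77\right) = 5467$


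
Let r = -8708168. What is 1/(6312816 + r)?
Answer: -1/2395352 ≈ -4.1748e-7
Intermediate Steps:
1/(6312816 + r) = 1/(6312816 - 8708168) = 1/(-2395352) = -1/2395352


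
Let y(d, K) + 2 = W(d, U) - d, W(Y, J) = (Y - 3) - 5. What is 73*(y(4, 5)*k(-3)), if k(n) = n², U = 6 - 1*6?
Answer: -6570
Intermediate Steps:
U = 0 (U = 6 - 6 = 0)
W(Y, J) = -8 + Y (W(Y, J) = (-3 + Y) - 5 = -8 + Y)
y(d, K) = -10 (y(d, K) = -2 + ((-8 + d) - d) = -2 - 8 = -10)
73*(y(4, 5)*k(-3)) = 73*(-10*(-3)²) = 73*(-10*9) = 73*(-90) = -6570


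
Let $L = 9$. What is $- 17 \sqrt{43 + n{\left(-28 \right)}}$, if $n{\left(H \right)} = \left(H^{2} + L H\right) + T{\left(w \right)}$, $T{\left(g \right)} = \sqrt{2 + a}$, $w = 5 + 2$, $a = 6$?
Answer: $- 17 \sqrt{575 + 2 \sqrt{2}} \approx -408.65$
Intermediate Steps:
$w = 7$
$T{\left(g \right)} = 2 \sqrt{2}$ ($T{\left(g \right)} = \sqrt{2 + 6} = \sqrt{8} = 2 \sqrt{2}$)
$n{\left(H \right)} = H^{2} + 2 \sqrt{2} + 9 H$ ($n{\left(H \right)} = \left(H^{2} + 9 H\right) + 2 \sqrt{2} = H^{2} + 2 \sqrt{2} + 9 H$)
$- 17 \sqrt{43 + n{\left(-28 \right)}} = - 17 \sqrt{43 + \left(\left(-28\right)^{2} + 2 \sqrt{2} + 9 \left(-28\right)\right)} = - 17 \sqrt{43 + \left(784 + 2 \sqrt{2} - 252\right)} = - 17 \sqrt{43 + \left(532 + 2 \sqrt{2}\right)} = - 17 \sqrt{575 + 2 \sqrt{2}}$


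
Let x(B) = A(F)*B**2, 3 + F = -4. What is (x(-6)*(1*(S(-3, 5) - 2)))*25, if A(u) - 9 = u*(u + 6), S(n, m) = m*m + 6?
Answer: 417600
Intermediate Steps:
F = -7 (F = -3 - 4 = -7)
S(n, m) = 6 + m**2 (S(n, m) = m**2 + 6 = 6 + m**2)
A(u) = 9 + u*(6 + u) (A(u) = 9 + u*(u + 6) = 9 + u*(6 + u))
x(B) = 16*B**2 (x(B) = (9 + (-7)**2 + 6*(-7))*B**2 = (9 + 49 - 42)*B**2 = 16*B**2)
(x(-6)*(1*(S(-3, 5) - 2)))*25 = ((16*(-6)**2)*(1*((6 + 5**2) - 2)))*25 = ((16*36)*(1*((6 + 25) - 2)))*25 = (576*(1*(31 - 2)))*25 = (576*(1*29))*25 = (576*29)*25 = 16704*25 = 417600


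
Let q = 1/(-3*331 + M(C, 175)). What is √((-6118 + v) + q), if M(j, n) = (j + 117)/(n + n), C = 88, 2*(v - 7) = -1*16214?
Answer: 2*I*√17153811916082/69469 ≈ 119.24*I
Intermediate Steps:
v = -8100 (v = 7 + (-1*16214)/2 = 7 + (½)*(-16214) = 7 - 8107 = -8100)
M(j, n) = (117 + j)/(2*n) (M(j, n) = (117 + j)/((2*n)) = (117 + j)*(1/(2*n)) = (117 + j)/(2*n))
q = -70/69469 (q = 1/(-3*331 + (½)*(117 + 88)/175) = 1/(-993 + (½)*(1/175)*205) = 1/(-993 + 41/70) = 1/(-69469/70) = -70/69469 ≈ -0.0010076)
√((-6118 + v) + q) = √((-6118 - 8100) - 70/69469) = √(-14218 - 70/69469) = √(-987710312/69469) = 2*I*√17153811916082/69469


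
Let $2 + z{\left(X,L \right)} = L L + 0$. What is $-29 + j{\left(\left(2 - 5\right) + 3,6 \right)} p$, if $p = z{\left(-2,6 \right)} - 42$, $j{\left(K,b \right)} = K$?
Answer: $-29$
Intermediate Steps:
$z{\left(X,L \right)} = -2 + L^{2}$ ($z{\left(X,L \right)} = -2 + \left(L L + 0\right) = -2 + \left(L^{2} + 0\right) = -2 + L^{2}$)
$p = -8$ ($p = \left(-2 + 6^{2}\right) - 42 = \left(-2 + 36\right) - 42 = 34 - 42 = -8$)
$-29 + j{\left(\left(2 - 5\right) + 3,6 \right)} p = -29 + \left(\left(2 - 5\right) + 3\right) \left(-8\right) = -29 + \left(-3 + 3\right) \left(-8\right) = -29 + 0 \left(-8\right) = -29 + 0 = -29$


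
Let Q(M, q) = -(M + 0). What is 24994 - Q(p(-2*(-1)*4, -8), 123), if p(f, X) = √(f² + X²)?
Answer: 24994 + 8*√2 ≈ 25005.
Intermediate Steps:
p(f, X) = √(X² + f²)
Q(M, q) = -M
24994 - Q(p(-2*(-1)*4, -8), 123) = 24994 - (-1)*√((-8)² + (-2*(-1)*4)²) = 24994 - (-1)*√(64 + (2*4)²) = 24994 - (-1)*√(64 + 8²) = 24994 - (-1)*√(64 + 64) = 24994 - (-1)*√128 = 24994 - (-1)*8*√2 = 24994 - (-8)*√2 = 24994 + 8*√2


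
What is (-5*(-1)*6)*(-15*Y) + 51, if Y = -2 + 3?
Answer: -399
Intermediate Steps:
Y = 1
(-5*(-1)*6)*(-15*Y) + 51 = (-5*(-1)*6)*(-15*1) + 51 = (5*6)*(-15) + 51 = 30*(-15) + 51 = -450 + 51 = -399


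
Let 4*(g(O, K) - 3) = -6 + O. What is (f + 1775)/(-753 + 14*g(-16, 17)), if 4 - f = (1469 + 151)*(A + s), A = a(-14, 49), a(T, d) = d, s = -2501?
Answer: -3974019/788 ≈ -5043.2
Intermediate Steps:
A = 49
g(O, K) = 3/2 + O/4 (g(O, K) = 3 + (-6 + O)/4 = 3 + (-3/2 + O/4) = 3/2 + O/4)
f = 3972244 (f = 4 - (1469 + 151)*(49 - 2501) = 4 - 1620*(-2452) = 4 - 1*(-3972240) = 4 + 3972240 = 3972244)
(f + 1775)/(-753 + 14*g(-16, 17)) = (3972244 + 1775)/(-753 + 14*(3/2 + (¼)*(-16))) = 3974019/(-753 + 14*(3/2 - 4)) = 3974019/(-753 + 14*(-5/2)) = 3974019/(-753 - 35) = 3974019/(-788) = 3974019*(-1/788) = -3974019/788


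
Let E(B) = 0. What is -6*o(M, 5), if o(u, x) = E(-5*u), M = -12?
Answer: 0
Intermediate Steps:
o(u, x) = 0
-6*o(M, 5) = -6*0 = 0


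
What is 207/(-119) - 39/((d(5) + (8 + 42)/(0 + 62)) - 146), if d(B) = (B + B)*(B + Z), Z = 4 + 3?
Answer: -17796/92939 ≈ -0.19148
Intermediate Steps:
Z = 7
d(B) = 2*B*(7 + B) (d(B) = (B + B)*(B + 7) = (2*B)*(7 + B) = 2*B*(7 + B))
207/(-119) - 39/((d(5) + (8 + 42)/(0 + 62)) - 146) = 207/(-119) - 39/((2*5*(7 + 5) + (8 + 42)/(0 + 62)) - 146) = 207*(-1/119) - 39/((2*5*12 + 50/62) - 146) = -207/119 - 39/((120 + 50*(1/62)) - 146) = -207/119 - 39/((120 + 25/31) - 146) = -207/119 - 39/(3745/31 - 146) = -207/119 - 39/(-781/31) = -207/119 - 39*(-31/781) = -207/119 + 1209/781 = -17796/92939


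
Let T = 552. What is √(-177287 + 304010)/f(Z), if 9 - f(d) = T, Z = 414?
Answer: -√126723/543 ≈ -0.65558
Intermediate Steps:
f(d) = -543 (f(d) = 9 - 1*552 = 9 - 552 = -543)
√(-177287 + 304010)/f(Z) = √(-177287 + 304010)/(-543) = √126723*(-1/543) = -√126723/543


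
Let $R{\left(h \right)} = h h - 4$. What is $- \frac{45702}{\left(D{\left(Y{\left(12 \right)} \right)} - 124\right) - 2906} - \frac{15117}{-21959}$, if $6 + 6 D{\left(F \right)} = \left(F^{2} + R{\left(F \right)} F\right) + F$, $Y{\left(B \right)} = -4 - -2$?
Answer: $\frac{1574077209}{99825614} \approx 15.768$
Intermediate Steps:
$Y{\left(B \right)} = -2$ ($Y{\left(B \right)} = -4 + 2 = -2$)
$R{\left(h \right)} = -4 + h^{2}$ ($R{\left(h \right)} = h^{2} - 4 = -4 + h^{2}$)
$D{\left(F \right)} = -1 + \frac{F}{6} + \frac{F^{2}}{6} + \frac{F \left(-4 + F^{2}\right)}{6}$ ($D{\left(F \right)} = -1 + \frac{\left(F^{2} + \left(-4 + F^{2}\right) F\right) + F}{6} = -1 + \frac{\left(F^{2} + F \left(-4 + F^{2}\right)\right) + F}{6} = -1 + \frac{F + F^{2} + F \left(-4 + F^{2}\right)}{6} = -1 + \left(\frac{F}{6} + \frac{F^{2}}{6} + \frac{F \left(-4 + F^{2}\right)}{6}\right) = -1 + \frac{F}{6} + \frac{F^{2}}{6} + \frac{F \left(-4 + F^{2}\right)}{6}$)
$- \frac{45702}{\left(D{\left(Y{\left(12 \right)} \right)} - 124\right) - 2906} - \frac{15117}{-21959} = - \frac{45702}{\left(\left(-1 - -1 + \frac{\left(-2\right)^{2}}{6} + \frac{\left(-2\right)^{3}}{6}\right) - 124\right) - 2906} - \frac{15117}{-21959} = - \frac{45702}{\left(\left(-1 + 1 + \frac{1}{6} \cdot 4 + \frac{1}{6} \left(-8\right)\right) - 124\right) - 2906} - - \frac{15117}{21959} = - \frac{45702}{\left(\left(-1 + 1 + \frac{2}{3} - \frac{4}{3}\right) - 124\right) - 2906} + \frac{15117}{21959} = - \frac{45702}{\left(- \frac{2}{3} - 124\right) - 2906} + \frac{15117}{21959} = - \frac{45702}{- \frac{374}{3} - 2906} + \frac{15117}{21959} = - \frac{45702}{- \frac{9092}{3}} + \frac{15117}{21959} = \left(-45702\right) \left(- \frac{3}{9092}\right) + \frac{15117}{21959} = \frac{68553}{4546} + \frac{15117}{21959} = \frac{1574077209}{99825614}$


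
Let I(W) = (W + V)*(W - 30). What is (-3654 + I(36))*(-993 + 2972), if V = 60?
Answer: -6091362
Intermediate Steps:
I(W) = (-30 + W)*(60 + W) (I(W) = (W + 60)*(W - 30) = (60 + W)*(-30 + W) = (-30 + W)*(60 + W))
(-3654 + I(36))*(-993 + 2972) = (-3654 + (-1800 + 36² + 30*36))*(-993 + 2972) = (-3654 + (-1800 + 1296 + 1080))*1979 = (-3654 + 576)*1979 = -3078*1979 = -6091362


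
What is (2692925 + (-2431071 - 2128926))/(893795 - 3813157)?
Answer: 933536/1459681 ≈ 0.63955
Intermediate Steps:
(2692925 + (-2431071 - 2128926))/(893795 - 3813157) = (2692925 - 4559997)/(-2919362) = -1867072*(-1/2919362) = 933536/1459681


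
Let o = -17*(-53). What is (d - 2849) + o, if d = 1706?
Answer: -242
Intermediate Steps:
o = 901
(d - 2849) + o = (1706 - 2849) + 901 = -1143 + 901 = -242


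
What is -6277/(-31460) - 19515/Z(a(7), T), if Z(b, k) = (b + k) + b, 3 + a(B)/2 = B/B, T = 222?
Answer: -306299311/3366220 ≈ -90.992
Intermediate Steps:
a(B) = -4 (a(B) = -6 + 2*(B/B) = -6 + 2*1 = -6 + 2 = -4)
Z(b, k) = k + 2*b
-6277/(-31460) - 19515/Z(a(7), T) = -6277/(-31460) - 19515/(222 + 2*(-4)) = -6277*(-1/31460) - 19515/(222 - 8) = 6277/31460 - 19515/214 = -306299311/3366220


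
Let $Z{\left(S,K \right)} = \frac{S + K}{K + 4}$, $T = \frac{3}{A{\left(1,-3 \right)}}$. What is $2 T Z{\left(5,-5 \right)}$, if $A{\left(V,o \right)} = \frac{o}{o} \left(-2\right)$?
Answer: $0$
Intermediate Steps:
$A{\left(V,o \right)} = -2$ ($A{\left(V,o \right)} = 1 \left(-2\right) = -2$)
$T = - \frac{3}{2}$ ($T = \frac{3}{-2} = 3 \left(- \frac{1}{2}\right) = - \frac{3}{2} \approx -1.5$)
$Z{\left(S,K \right)} = \frac{K + S}{4 + K}$
$2 T Z{\left(5,-5 \right)} = 2 \left(- \frac{3}{2}\right) \frac{-5 + 5}{4 - 5} = - 3 \frac{1}{-1} \cdot 0 = - 3 \left(\left(-1\right) 0\right) = \left(-3\right) 0 = 0$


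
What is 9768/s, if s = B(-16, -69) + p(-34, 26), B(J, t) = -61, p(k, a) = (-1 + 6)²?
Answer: -814/3 ≈ -271.33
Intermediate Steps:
p(k, a) = 25 (p(k, a) = 5² = 25)
s = -36 (s = -61 + 25 = -36)
9768/s = 9768/(-36) = 9768*(-1/36) = -814/3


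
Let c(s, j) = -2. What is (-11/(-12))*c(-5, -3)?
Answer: -11/6 ≈ -1.8333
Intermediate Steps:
(-11/(-12))*c(-5, -3) = (-11/(-12))*(-2) = -1/12*(-11)*(-2) = (11/12)*(-2) = -11/6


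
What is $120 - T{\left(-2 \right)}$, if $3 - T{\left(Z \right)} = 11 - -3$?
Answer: $131$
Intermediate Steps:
$T{\left(Z \right)} = -11$ ($T{\left(Z \right)} = 3 - \left(11 - -3\right) = 3 - \left(11 + 3\right) = 3 - 14 = -11$)
$120 - T{\left(-2 \right)} = 120 - -11 = 120 + 11 = 131$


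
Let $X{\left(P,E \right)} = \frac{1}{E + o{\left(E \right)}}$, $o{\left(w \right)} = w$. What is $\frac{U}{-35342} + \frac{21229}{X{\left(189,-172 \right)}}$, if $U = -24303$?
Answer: $- \frac{258094685089}{35342} \approx -7.3028 \cdot 10^{6}$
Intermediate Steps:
$X{\left(P,E \right)} = \frac{1}{2 E}$ ($X{\left(P,E \right)} = \frac{1}{E + E} = \frac{1}{2 E}$)
$\frac{U}{-35342} + \frac{21229}{X{\left(189,-172 \right)}} = - \frac{24303}{-35342} + \frac{21229}{\frac{1}{2} \frac{1}{-172}} = \left(-24303\right) \left(- \frac{1}{35342}\right) + \frac{21229}{\frac{1}{2} \left(- \frac{1}{172}\right)} = \frac{24303}{35342} + \frac{21229}{- \frac{1}{344}} = \frac{24303}{35342} + 21229 \left(-344\right) = \frac{24303}{35342} - 7302776 = - \frac{258094685089}{35342}$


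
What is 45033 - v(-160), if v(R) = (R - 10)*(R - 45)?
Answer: 10183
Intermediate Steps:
v(R) = (-45 + R)*(-10 + R) (v(R) = (-10 + R)*(-45 + R) = (-45 + R)*(-10 + R))
45033 - v(-160) = 45033 - (450 + (-160)**2 - 55*(-160)) = 45033 - (450 + 25600 + 8800) = 45033 - 1*34850 = 45033 - 34850 = 10183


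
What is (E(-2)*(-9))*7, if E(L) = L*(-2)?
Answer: -252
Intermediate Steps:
E(L) = -2*L
(E(-2)*(-9))*7 = (-2*(-2)*(-9))*7 = (4*(-9))*7 = -36*7 = -252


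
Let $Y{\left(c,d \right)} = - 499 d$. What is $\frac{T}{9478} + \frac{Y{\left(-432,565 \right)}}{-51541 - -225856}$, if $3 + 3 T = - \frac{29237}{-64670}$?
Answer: $- \frac{1645899525793}{1017571714780} \approx -1.6175$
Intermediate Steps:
$T = - \frac{164773}{194010}$ ($T = -1 + \frac{\left(-29237\right) \frac{1}{-64670}}{3} = -1 + \frac{\left(-29237\right) \left(- \frac{1}{64670}\right)}{3} = -1 + \frac{1}{3} \cdot \frac{29237}{64670} = -1 + \frac{29237}{194010} = - \frac{164773}{194010} \approx -0.8493$)
$\frac{T}{9478} + \frac{Y{\left(-432,565 \right)}}{-51541 - -225856} = - \frac{164773}{194010 \cdot 9478} + \frac{\left(-499\right) 565}{-51541 - -225856} = \left(- \frac{164773}{194010}\right) \frac{1}{9478} - \frac{281935}{-51541 + 225856} = - \frac{23539}{262689540} - \frac{281935}{174315} = - \frac{23539}{262689540} - \frac{56387}{34863} = - \frac{1645899525793}{1017571714780}$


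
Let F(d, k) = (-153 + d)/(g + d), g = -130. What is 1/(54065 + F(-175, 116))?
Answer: 305/16490153 ≈ 1.8496e-5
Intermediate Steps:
F(d, k) = (-153 + d)/(-130 + d)
1/(54065 + F(-175, 116)) = 1/(54065 + (-153 - 175)/(-130 - 175)) = 1/(54065 - 328/(-305)) = 1/(54065 - 1/305*(-328)) = 1/(54065 + 328/305) = 1/(16490153/305) = 305/16490153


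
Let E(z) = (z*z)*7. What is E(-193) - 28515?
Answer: 232228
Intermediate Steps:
E(z) = 7*z² (E(z) = z²*7 = 7*z²)
E(-193) - 28515 = 7*(-193)² - 28515 = 7*37249 - 28515 = 260743 - 28515 = 232228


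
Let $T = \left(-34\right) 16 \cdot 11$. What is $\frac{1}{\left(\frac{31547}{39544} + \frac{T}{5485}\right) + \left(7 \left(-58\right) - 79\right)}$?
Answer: $- \frac{216898840}{105259533401} \approx -0.0020606$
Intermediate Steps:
$T = -5984$ ($T = \left(-544\right) 11 = -5984$)
$\frac{1}{\left(\frac{31547}{39544} + \frac{T}{5485}\right) + \left(7 \left(-58\right) - 79\right)} = \frac{1}{\left(\frac{31547}{39544} - \frac{5984}{5485}\right) + \left(7 \left(-58\right) - 79\right)} = \frac{1}{\left(31547 \cdot \frac{1}{39544} - \frac{5984}{5485}\right) - 485} = \frac{1}{\left(\frac{31547}{39544} - \frac{5984}{5485}\right) - 485} = \frac{1}{- \frac{63596001}{216898840} - 485} = \frac{1}{- \frac{105259533401}{216898840}} = - \frac{216898840}{105259533401}$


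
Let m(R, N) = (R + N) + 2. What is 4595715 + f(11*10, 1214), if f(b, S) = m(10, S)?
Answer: 4596941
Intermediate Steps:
m(R, N) = 2 + N + R (m(R, N) = (N + R) + 2 = 2 + N + R)
f(b, S) = 12 + S (f(b, S) = 2 + S + 10 = 12 + S)
4595715 + f(11*10, 1214) = 4595715 + (12 + 1214) = 4595715 + 1226 = 4596941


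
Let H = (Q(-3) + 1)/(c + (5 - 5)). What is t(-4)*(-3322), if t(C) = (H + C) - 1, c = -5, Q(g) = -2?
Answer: 79728/5 ≈ 15946.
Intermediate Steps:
H = ⅕ (H = (-2 + 1)/(-5 + (5 - 5)) = -1/(-5 + 0) = -1/(-5) = -1*(-⅕) = ⅕ ≈ 0.20000)
t(C) = -⅘ + C (t(C) = (⅕ + C) - 1 = -⅘ + C)
t(-4)*(-3322) = (-⅘ - 4)*(-3322) = -24/5*(-3322) = 79728/5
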